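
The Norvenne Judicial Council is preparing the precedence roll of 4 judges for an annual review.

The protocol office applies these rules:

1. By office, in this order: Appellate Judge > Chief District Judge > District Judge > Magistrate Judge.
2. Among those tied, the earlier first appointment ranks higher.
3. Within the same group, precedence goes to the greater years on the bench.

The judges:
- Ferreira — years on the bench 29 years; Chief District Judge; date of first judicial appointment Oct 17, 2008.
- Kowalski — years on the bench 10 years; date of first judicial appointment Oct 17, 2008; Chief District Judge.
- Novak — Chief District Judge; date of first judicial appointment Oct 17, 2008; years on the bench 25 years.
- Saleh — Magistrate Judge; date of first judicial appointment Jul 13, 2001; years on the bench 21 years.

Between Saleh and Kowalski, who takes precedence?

By office: Ferreira, Novak and Kowalski (Chief District Judge); then Saleh (Magistrate Judge).
Ferreira, Novak and Kowalski all have date of first judicial appointment Oct 17, 2008, so the next rule applies.
Among Ferreira, Novak and Kowalski, by years on the bench (higher first): Ferreira (29 years) before Novak (25 years) before Kowalski (10 years).
So Kowalski takes precedence.

Kowalski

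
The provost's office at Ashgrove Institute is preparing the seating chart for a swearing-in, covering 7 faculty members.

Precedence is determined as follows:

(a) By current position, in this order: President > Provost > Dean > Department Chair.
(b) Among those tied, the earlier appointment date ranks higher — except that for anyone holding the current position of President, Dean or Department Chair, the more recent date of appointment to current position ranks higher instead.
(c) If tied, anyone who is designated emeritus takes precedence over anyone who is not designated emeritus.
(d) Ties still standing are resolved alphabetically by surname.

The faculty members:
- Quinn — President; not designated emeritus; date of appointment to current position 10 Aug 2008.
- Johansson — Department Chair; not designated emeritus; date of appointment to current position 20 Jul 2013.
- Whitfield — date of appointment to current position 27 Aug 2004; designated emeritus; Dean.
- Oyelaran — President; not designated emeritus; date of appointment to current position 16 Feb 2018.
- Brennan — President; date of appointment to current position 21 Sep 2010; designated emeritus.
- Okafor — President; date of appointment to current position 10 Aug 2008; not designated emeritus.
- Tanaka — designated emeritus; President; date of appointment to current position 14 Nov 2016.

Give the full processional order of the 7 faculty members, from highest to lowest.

By current position: Oyelaran, Tanaka, Brennan, Okafor and Quinn (President); then Whitfield (Dean); then Johansson (Department Chair).
Among Oyelaran, Tanaka, Brennan, Okafor and Quinn, by date of appointment to current position (later first) (reversed rule for this group): Oyelaran (16 Feb 2018) before Tanaka (14 Nov 2016) before Brennan (21 Sep 2010) before Okafor and Quinn (10 Aug 2008).
Okafor and Quinn are each not designated emeritus, so the next rule applies.
Among Okafor and Quinn, alphabetically by surname: Okafor before Quinn.
Full order: Oyelaran, Tanaka, Brennan, Okafor, Quinn, Whitfield, Johansson.

Oyelaran, Tanaka, Brennan, Okafor, Quinn, Whitfield, Johansson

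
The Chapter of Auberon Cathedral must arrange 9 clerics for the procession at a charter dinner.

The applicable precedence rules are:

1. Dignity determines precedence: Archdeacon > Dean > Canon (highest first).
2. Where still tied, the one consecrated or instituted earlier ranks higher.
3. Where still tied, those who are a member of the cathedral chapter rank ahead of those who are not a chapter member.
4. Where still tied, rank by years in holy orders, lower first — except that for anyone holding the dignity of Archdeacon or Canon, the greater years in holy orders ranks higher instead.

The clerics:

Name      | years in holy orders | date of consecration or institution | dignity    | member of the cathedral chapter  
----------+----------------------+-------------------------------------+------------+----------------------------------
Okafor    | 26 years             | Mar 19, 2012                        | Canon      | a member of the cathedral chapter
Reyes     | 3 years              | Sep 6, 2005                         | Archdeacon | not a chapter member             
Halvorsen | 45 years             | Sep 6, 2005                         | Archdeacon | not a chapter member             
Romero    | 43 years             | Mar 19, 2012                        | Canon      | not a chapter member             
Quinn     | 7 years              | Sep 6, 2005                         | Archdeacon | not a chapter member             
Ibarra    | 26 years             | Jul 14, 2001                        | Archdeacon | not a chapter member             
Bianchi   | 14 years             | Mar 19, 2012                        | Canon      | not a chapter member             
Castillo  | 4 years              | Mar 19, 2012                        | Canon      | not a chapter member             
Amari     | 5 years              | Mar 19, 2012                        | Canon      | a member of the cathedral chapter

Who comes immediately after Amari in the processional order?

By dignity: Ibarra, Halvorsen, Quinn and Reyes (Archdeacon); then Okafor, Amari, Romero, Bianchi and Castillo (Canon).
Among Ibarra, Halvorsen, Quinn and Reyes, by date of consecration or institution (earlier first): Ibarra (Jul 14, 2001) before Halvorsen, Quinn and Reyes (Sep 6, 2005).
Halvorsen, Quinn and Reyes are each not a chapter member, so the next rule applies.
Among Halvorsen, Quinn and Reyes, by years in holy orders (higher first) (reversed rule for this group): Halvorsen (45 years) before Quinn (7 years) before Reyes (3 years).
Okafor, Amari, Romero, Bianchi and Castillo all have date of consecration or institution Mar 19, 2012, so the next rule applies.
Among Okafor, Amari, Romero, Bianchi and Castillo, a member of the cathedral chapter before not a chapter member: Okafor and Amari (a member of the cathedral chapter) before Romero, Bianchi and Castillo (not a chapter member).
Among Okafor and Amari, by years in holy orders (higher first) (reversed rule for this group): Okafor (26 years) before Amari (5 years).
Among Romero, Bianchi and Castillo, by years in holy orders (higher first) (reversed rule for this group): Romero (43 years) before Bianchi (14 years) before Castillo (4 years).
Order: Ibarra, Halvorsen, Quinn, Reyes, Okafor, Amari, Romero, Bianchi, Castillo.

Romero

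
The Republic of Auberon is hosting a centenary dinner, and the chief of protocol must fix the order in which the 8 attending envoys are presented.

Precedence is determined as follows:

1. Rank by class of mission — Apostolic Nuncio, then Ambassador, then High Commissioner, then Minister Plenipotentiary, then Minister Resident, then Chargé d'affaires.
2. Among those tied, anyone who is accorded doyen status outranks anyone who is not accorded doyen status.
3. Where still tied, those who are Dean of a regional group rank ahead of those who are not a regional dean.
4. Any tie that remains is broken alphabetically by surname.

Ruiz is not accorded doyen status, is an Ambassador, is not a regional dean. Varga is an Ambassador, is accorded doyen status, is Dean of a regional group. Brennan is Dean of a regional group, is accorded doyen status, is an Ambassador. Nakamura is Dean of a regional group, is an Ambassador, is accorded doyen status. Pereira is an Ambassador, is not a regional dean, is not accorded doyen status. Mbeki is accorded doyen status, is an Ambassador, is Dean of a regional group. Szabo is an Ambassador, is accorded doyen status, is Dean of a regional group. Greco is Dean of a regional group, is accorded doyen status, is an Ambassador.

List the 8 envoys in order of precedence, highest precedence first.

Brennan, Greco, Mbeki, Nakamura, Szabo, Varga, Pereira, Ruiz

By class of mission: Brennan, Greco, Mbeki, Nakamura, Szabo, Varga, Pereira and Ruiz (Ambassador).
Among Brennan, Greco, Mbeki, Nakamura, Szabo, Varga, Pereira and Ruiz, accorded doyen status before not accorded doyen status: Brennan, Greco, Mbeki, Nakamura, Szabo and Varga (accorded doyen status) before Pereira and Ruiz (not accorded doyen status).
Brennan, Greco, Mbeki, Nakamura, Szabo and Varga are each Dean of a regional group, so the next rule applies.
Among Brennan, Greco, Mbeki, Nakamura, Szabo and Varga, alphabetically by surname: Brennan before Greco before Mbeki before Nakamura before Szabo before Varga.
Pereira and Ruiz are each not a regional dean, so the next rule applies.
Among Pereira and Ruiz, alphabetically by surname: Pereira before Ruiz.
Full order: Brennan, Greco, Mbeki, Nakamura, Szabo, Varga, Pereira, Ruiz.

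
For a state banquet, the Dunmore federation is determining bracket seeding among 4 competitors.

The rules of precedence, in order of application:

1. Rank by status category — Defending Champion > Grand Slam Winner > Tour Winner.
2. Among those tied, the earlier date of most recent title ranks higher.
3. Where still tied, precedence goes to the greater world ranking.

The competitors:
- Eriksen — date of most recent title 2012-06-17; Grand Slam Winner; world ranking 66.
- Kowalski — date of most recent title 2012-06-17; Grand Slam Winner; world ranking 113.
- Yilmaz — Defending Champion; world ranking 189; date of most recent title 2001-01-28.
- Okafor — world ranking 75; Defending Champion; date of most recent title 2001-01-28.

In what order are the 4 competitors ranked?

Yilmaz, Okafor, Kowalski, Eriksen

By status category: Yilmaz and Okafor (Defending Champion); then Kowalski and Eriksen (Grand Slam Winner).
Yilmaz and Okafor both have date of most recent title 2001-01-28, so the next rule applies.
Among Yilmaz and Okafor, by world ranking (higher first): Yilmaz (189) before Okafor (75).
Kowalski and Eriksen both have date of most recent title 2012-06-17, so the next rule applies.
Among Kowalski and Eriksen, by world ranking (higher first): Kowalski (113) before Eriksen (66).
Full order: Yilmaz, Okafor, Kowalski, Eriksen.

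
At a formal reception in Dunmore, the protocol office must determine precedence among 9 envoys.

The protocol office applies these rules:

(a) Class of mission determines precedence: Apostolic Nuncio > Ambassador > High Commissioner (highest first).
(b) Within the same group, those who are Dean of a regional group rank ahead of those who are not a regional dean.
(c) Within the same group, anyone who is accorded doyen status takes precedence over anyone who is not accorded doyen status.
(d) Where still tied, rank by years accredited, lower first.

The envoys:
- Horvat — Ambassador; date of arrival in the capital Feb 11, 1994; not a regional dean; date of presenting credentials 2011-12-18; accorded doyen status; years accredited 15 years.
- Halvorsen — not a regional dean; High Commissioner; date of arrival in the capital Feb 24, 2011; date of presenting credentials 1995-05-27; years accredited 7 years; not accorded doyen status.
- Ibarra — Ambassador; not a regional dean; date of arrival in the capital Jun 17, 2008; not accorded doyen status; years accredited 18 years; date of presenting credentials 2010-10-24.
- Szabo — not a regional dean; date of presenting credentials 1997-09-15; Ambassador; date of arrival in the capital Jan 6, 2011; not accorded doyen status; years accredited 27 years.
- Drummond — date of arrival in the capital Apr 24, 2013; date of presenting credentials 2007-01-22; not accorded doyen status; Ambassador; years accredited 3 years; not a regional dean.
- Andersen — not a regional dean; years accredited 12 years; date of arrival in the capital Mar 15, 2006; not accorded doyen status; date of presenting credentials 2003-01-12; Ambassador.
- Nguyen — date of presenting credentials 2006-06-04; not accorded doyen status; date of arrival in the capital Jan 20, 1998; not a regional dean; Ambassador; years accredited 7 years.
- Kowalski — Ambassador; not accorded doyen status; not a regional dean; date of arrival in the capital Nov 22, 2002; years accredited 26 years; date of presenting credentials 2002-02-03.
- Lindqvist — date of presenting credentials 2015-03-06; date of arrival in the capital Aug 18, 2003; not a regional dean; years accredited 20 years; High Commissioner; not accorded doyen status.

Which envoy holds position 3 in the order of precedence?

Nguyen

By class of mission: Horvat, Drummond, Nguyen, Andersen, Ibarra, Kowalski and Szabo (Ambassador); then Halvorsen and Lindqvist (High Commissioner).
Horvat, Drummond, Nguyen, Andersen, Ibarra, Kowalski and Szabo are each not a regional dean, so the next rule applies.
Among Horvat, Drummond, Nguyen, Andersen, Ibarra, Kowalski and Szabo, accorded doyen status before not accorded doyen status: Horvat (accorded doyen status) before Drummond, Nguyen, Andersen, Ibarra, Kowalski and Szabo (not accorded doyen status).
Among Drummond, Nguyen, Andersen, Ibarra, Kowalski and Szabo, by years accredited (lower first): Drummond (3 years) before Nguyen (7 years) before Andersen (12 years) before Ibarra (18 years) before Kowalski (26 years) before Szabo (27 years).
Halvorsen and Lindqvist are each not a regional dean, so the next rule applies.
Halvorsen and Lindqvist are each not accorded doyen status, so the next rule applies.
Among Halvorsen and Lindqvist, by years accredited (lower first): Halvorsen (7 years) before Lindqvist (20 years).
Order: Horvat, Drummond, Nguyen, Andersen, Ibarra, Kowalski, Szabo, Halvorsen, Lindqvist.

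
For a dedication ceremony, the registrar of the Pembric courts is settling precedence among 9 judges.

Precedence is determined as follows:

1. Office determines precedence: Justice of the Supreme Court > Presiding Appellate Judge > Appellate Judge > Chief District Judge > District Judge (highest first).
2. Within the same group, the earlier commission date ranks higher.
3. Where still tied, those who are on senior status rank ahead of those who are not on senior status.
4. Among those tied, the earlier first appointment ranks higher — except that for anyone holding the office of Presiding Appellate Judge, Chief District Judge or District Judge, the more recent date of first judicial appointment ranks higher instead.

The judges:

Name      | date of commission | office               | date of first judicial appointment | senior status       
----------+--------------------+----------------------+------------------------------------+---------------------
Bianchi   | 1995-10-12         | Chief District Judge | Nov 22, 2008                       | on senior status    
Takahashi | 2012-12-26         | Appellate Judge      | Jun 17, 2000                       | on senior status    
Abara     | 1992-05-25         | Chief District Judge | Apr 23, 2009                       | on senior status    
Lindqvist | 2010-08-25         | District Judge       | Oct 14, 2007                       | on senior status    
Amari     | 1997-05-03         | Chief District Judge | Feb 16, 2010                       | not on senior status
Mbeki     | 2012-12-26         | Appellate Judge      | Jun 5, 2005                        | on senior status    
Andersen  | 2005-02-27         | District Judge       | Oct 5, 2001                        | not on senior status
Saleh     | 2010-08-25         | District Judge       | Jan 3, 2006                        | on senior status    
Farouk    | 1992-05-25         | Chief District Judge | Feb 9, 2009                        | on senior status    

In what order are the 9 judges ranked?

By office: Takahashi and Mbeki (Appellate Judge); then Abara, Farouk, Bianchi and Amari (Chief District Judge); then Andersen, Lindqvist and Saleh (District Judge).
Takahashi and Mbeki both have date of commission 2012-12-26, so the next rule applies.
Takahashi and Mbeki are each on senior status, so the next rule applies.
Among Takahashi and Mbeki, by date of first judicial appointment (earlier first): Takahashi (Jun 17, 2000) before Mbeki (Jun 5, 2005).
Among Abara, Farouk, Bianchi and Amari, by date of commission (earlier first): Abara and Farouk (1992-05-25) before Bianchi (1995-10-12) before Amari (1997-05-03).
Abara and Farouk are each on senior status, so the next rule applies.
Among Abara and Farouk, by date of first judicial appointment (later first) (reversed rule for this group): Abara (Apr 23, 2009) before Farouk (Feb 9, 2009).
Among Andersen, Lindqvist and Saleh, by date of commission (earlier first): Andersen (2005-02-27) before Lindqvist and Saleh (2010-08-25).
Lindqvist and Saleh are each on senior status, so the next rule applies.
Among Lindqvist and Saleh, by date of first judicial appointment (later first) (reversed rule for this group): Lindqvist (Oct 14, 2007) before Saleh (Jan 3, 2006).
Full order: Takahashi, Mbeki, Abara, Farouk, Bianchi, Amari, Andersen, Lindqvist, Saleh.

Takahashi, Mbeki, Abara, Farouk, Bianchi, Amari, Andersen, Lindqvist, Saleh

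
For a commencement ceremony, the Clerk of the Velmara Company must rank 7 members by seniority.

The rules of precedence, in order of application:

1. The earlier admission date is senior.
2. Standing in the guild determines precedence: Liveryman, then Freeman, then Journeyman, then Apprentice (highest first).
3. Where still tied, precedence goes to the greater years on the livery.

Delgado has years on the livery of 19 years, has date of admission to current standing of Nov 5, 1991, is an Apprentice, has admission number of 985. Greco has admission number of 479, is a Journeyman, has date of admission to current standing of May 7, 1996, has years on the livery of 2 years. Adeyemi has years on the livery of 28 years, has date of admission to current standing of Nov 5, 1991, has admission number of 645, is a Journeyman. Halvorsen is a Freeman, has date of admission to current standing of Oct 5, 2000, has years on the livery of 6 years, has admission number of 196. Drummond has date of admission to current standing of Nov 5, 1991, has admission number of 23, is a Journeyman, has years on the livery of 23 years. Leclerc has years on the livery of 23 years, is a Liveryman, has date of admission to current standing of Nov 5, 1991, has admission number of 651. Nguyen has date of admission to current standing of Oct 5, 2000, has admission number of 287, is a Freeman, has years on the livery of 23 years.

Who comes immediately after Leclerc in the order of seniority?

Adeyemi

By date of admission to current standing (earlier first): Leclerc, Adeyemi, Drummond and Delgado (each Nov 5, 1991); then Greco (May 7, 1996); then Nguyen and Halvorsen (both Oct 5, 2000).
Among Leclerc, Adeyemi, Drummond and Delgado, by standing in the guild: Leclerc (Liveryman) before Adeyemi and Drummond (Journeyman) before Delgado (Apprentice).
Among Adeyemi and Drummond, by years on the livery (higher first): Adeyemi (28 years) before Drummond (23 years).
Nguyen and Halvorsen are each Freeman, so the next rule applies.
Among Nguyen and Halvorsen, by years on the livery (higher first): Nguyen (23 years) before Halvorsen (6 years).
Order: Leclerc, Adeyemi, Drummond, Delgado, Greco, Nguyen, Halvorsen.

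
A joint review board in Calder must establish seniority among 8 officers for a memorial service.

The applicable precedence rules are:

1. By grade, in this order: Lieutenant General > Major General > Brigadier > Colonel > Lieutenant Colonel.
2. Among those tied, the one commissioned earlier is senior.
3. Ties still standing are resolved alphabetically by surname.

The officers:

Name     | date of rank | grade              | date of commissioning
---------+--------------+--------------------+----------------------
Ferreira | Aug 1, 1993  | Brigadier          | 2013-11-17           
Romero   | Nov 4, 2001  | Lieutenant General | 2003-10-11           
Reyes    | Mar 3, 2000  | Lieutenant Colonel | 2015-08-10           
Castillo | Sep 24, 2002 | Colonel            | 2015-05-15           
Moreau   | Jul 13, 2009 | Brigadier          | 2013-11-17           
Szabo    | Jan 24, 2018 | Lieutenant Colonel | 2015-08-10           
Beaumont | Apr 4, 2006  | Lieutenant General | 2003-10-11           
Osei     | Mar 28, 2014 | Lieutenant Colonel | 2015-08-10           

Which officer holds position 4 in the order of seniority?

By grade: Beaumont and Romero (Lieutenant General); then Ferreira and Moreau (Brigadier); then Castillo (Colonel); then Osei, Reyes and Szabo (Lieutenant Colonel).
Beaumont and Romero both have date of commissioning 2003-10-11, so the next rule applies.
Among Beaumont and Romero, alphabetically by surname: Beaumont before Romero.
Ferreira and Moreau both have date of commissioning 2013-11-17, so the next rule applies.
Among Ferreira and Moreau, alphabetically by surname: Ferreira before Moreau.
Osei, Reyes and Szabo all have date of commissioning 2015-08-10, so the next rule applies.
Among Osei, Reyes and Szabo, alphabetically by surname: Osei before Reyes before Szabo.
Order: Beaumont, Romero, Ferreira, Moreau, Castillo, Osei, Reyes, Szabo.

Moreau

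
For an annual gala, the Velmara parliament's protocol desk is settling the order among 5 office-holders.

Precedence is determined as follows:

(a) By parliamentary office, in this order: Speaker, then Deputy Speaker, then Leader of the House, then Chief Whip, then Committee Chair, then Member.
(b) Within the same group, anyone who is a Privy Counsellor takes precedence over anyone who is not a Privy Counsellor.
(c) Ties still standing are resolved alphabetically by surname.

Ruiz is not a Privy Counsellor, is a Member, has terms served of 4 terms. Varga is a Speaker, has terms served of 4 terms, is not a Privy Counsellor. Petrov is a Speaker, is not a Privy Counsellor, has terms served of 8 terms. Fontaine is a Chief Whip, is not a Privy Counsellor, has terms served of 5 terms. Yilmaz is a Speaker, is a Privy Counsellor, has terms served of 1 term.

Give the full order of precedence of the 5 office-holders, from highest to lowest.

Yilmaz, Petrov, Varga, Fontaine, Ruiz

By parliamentary office: Yilmaz, Petrov and Varga (Speaker); then Fontaine (Chief Whip); then Ruiz (Member).
Among Yilmaz, Petrov and Varga, a Privy Counsellor before not a Privy Counsellor: Yilmaz (a Privy Counsellor) before Petrov and Varga (not a Privy Counsellor).
Among Petrov and Varga, alphabetically by surname: Petrov before Varga.
Full order: Yilmaz, Petrov, Varga, Fontaine, Ruiz.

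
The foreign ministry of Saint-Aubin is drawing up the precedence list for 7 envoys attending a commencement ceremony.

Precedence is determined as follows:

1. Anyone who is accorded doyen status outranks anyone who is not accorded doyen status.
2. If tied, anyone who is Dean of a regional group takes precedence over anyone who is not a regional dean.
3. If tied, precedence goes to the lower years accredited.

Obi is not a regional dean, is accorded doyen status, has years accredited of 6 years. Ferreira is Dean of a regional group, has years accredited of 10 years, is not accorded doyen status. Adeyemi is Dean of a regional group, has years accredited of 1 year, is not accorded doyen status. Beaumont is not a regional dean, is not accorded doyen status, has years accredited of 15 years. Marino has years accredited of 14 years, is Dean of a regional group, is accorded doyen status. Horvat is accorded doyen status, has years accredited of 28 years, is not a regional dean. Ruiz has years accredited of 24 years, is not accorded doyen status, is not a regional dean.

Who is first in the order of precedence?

Marino

By the first rule: Marino, Obi and Horvat (each accorded doyen status); then Adeyemi, Ferreira, Beaumont and Ruiz (each not accorded doyen status).
Among Marino, Obi and Horvat, Dean of a regional group before not a regional dean: Marino (Dean of a regional group) before Obi and Horvat (not a regional dean).
Among Obi and Horvat, by years accredited (lower first): Obi (6 years) before Horvat (28 years).
Among Adeyemi, Ferreira, Beaumont and Ruiz, Dean of a regional group before not a regional dean: Adeyemi and Ferreira (Dean of a regional group) before Beaumont and Ruiz (not a regional dean).
Among Adeyemi and Ferreira, by years accredited (lower first): Adeyemi (1 year) before Ferreira (10 years).
Among Beaumont and Ruiz, by years accredited (lower first): Beaumont (15 years) before Ruiz (24 years).
Order: Marino, Obi, Horvat, Adeyemi, Ferreira, Beaumont, Ruiz.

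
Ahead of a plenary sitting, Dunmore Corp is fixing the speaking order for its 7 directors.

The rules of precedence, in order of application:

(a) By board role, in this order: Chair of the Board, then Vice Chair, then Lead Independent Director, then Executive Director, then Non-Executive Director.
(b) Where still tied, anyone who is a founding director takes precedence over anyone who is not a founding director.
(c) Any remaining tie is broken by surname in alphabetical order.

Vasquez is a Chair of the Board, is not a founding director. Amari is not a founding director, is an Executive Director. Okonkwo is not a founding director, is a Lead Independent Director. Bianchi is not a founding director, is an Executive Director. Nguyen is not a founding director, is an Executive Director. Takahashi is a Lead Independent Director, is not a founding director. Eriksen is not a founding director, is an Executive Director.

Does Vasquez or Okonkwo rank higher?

By board role: Vasquez (Chair of the Board); then Okonkwo and Takahashi (Lead Independent Director); then Amari, Bianchi, Eriksen and Nguyen (Executive Director).
Okonkwo and Takahashi are each not a founding director, so the next rule applies.
Among Okonkwo and Takahashi, alphabetically by surname: Okonkwo before Takahashi.
Amari, Bianchi, Eriksen and Nguyen are each not a founding director, so the next rule applies.
Among Amari, Bianchi, Eriksen and Nguyen, alphabetically by surname: Amari before Bianchi before Eriksen before Nguyen.
So Vasquez takes precedence.

Vasquez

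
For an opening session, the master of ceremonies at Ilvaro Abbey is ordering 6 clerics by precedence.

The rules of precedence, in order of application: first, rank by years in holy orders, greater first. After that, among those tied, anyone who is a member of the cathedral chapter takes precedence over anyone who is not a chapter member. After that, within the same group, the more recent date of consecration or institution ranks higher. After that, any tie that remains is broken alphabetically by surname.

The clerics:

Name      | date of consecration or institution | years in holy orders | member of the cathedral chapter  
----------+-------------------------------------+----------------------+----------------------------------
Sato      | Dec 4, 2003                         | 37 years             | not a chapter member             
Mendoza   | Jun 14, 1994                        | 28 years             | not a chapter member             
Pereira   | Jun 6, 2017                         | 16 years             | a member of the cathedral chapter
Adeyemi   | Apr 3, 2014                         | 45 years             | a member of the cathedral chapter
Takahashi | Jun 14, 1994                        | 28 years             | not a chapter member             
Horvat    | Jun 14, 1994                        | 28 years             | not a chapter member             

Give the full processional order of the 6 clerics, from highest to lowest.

Adeyemi, Sato, Horvat, Mendoza, Takahashi, Pereira

By years in holy orders (higher first): Adeyemi (45 years); then Sato (37 years); then Horvat, Mendoza and Takahashi (each 28 years); then Pereira (16 years).
Horvat, Mendoza and Takahashi are each not a chapter member, so the next rule applies.
Horvat, Mendoza and Takahashi all have date of consecration or institution Jun 14, 1994, so the next rule applies.
Among Horvat, Mendoza and Takahashi, alphabetically by surname: Horvat before Mendoza before Takahashi.
Full order: Adeyemi, Sato, Horvat, Mendoza, Takahashi, Pereira.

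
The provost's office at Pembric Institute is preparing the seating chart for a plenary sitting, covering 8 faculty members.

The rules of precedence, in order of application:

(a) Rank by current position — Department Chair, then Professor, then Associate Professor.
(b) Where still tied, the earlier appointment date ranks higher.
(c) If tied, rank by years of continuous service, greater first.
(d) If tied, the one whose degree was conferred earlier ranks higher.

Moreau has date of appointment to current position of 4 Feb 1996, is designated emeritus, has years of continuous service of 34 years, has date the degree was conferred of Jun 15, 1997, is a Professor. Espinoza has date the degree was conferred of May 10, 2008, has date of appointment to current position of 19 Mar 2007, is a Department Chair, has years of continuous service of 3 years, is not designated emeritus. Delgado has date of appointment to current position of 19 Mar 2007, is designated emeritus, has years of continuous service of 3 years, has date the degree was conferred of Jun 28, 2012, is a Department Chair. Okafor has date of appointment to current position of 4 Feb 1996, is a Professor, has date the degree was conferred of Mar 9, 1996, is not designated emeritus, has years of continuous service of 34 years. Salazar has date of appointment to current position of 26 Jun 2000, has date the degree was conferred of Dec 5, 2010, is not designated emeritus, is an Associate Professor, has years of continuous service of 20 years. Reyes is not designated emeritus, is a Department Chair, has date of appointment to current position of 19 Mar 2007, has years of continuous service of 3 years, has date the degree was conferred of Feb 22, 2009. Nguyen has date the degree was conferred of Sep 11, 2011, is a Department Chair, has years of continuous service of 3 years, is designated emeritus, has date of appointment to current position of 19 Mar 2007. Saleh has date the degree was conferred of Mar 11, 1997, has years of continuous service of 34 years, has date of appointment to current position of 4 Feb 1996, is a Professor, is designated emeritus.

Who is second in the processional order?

Reyes

By current position: Espinoza, Reyes, Nguyen and Delgado (Department Chair); then Okafor, Saleh and Moreau (Professor); then Salazar (Associate Professor).
Espinoza, Reyes, Nguyen and Delgado all have date of appointment to current position 19 Mar 2007, so the next rule applies.
Espinoza, Reyes, Nguyen and Delgado all have years of continuous service 3 years, so the next rule applies.
Among Espinoza, Reyes, Nguyen and Delgado, by date the degree was conferred (earlier first): Espinoza (May 10, 2008) before Reyes (Feb 22, 2009) before Nguyen (Sep 11, 2011) before Delgado (Jun 28, 2012).
Okafor, Saleh and Moreau all have date of appointment to current position 4 Feb 1996, so the next rule applies.
Okafor, Saleh and Moreau all have years of continuous service 34 years, so the next rule applies.
Among Okafor, Saleh and Moreau, by date the degree was conferred (earlier first): Okafor (Mar 9, 1996) before Saleh (Mar 11, 1997) before Moreau (Jun 15, 1997).
Order: Espinoza, Reyes, Nguyen, Delgado, Okafor, Saleh, Moreau, Salazar.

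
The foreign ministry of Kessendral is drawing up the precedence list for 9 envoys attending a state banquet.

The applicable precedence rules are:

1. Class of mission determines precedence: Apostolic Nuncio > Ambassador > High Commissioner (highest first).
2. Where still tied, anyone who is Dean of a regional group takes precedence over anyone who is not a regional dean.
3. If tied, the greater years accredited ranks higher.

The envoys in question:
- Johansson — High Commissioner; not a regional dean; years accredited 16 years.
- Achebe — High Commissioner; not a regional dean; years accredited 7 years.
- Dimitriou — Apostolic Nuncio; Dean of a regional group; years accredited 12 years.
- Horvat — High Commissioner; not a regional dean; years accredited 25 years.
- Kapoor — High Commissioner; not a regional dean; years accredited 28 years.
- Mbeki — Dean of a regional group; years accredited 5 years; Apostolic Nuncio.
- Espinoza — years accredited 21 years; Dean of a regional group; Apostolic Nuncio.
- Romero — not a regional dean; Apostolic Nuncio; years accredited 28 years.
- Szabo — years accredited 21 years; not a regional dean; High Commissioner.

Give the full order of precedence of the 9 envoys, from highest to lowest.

By class of mission: Espinoza, Dimitriou, Mbeki and Romero (Apostolic Nuncio); then Kapoor, Horvat, Szabo, Johansson and Achebe (High Commissioner).
Among Espinoza, Dimitriou, Mbeki and Romero, Dean of a regional group before not a regional dean: Espinoza, Dimitriou and Mbeki (Dean of a regional group) before Romero (not a regional dean).
Among Espinoza, Dimitriou and Mbeki, by years accredited (higher first): Espinoza (21 years) before Dimitriou (12 years) before Mbeki (5 years).
Kapoor, Horvat, Szabo, Johansson and Achebe are each not a regional dean, so the next rule applies.
Among Kapoor, Horvat, Szabo, Johansson and Achebe, by years accredited (higher first): Kapoor (28 years) before Horvat (25 years) before Szabo (21 years) before Johansson (16 years) before Achebe (7 years).
Full order: Espinoza, Dimitriou, Mbeki, Romero, Kapoor, Horvat, Szabo, Johansson, Achebe.

Espinoza, Dimitriou, Mbeki, Romero, Kapoor, Horvat, Szabo, Johansson, Achebe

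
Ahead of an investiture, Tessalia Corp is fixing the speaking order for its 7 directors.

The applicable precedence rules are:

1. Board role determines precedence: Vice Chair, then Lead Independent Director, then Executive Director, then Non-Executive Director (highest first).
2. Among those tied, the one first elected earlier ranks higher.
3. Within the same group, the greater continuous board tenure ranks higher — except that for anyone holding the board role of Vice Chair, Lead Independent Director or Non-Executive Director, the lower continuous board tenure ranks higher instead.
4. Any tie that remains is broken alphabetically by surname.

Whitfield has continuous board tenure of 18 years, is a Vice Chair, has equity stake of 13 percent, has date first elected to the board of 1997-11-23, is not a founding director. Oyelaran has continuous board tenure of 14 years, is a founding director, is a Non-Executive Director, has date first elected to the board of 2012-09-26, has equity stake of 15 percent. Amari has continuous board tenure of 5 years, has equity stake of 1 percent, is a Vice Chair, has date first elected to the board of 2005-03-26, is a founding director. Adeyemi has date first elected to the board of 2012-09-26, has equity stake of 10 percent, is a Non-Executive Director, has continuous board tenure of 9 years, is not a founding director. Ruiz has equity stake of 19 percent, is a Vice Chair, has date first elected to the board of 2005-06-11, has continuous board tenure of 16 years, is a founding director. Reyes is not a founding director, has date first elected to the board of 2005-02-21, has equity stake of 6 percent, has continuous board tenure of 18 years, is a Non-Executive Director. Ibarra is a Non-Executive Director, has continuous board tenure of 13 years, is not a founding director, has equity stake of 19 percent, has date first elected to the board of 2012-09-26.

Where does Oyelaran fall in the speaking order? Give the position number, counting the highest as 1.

By board role: Whitfield, Amari and Ruiz (Vice Chair); then Reyes, Adeyemi, Ibarra and Oyelaran (Non-Executive Director).
Among Whitfield, Amari and Ruiz, by date first elected to the board (earlier first): Whitfield (1997-11-23) before Amari (2005-03-26) before Ruiz (2005-06-11).
Among Reyes, Adeyemi, Ibarra and Oyelaran, by date first elected to the board (earlier first): Reyes (2005-02-21) before Adeyemi, Ibarra and Oyelaran (2012-09-26).
Among Adeyemi, Ibarra and Oyelaran, by continuous board tenure (lower first) (reversed rule for this group): Adeyemi (9 years) before Ibarra (13 years) before Oyelaran (14 years).
Order: Whitfield, Amari, Ruiz, Reyes, Adeyemi, Ibarra, Oyelaran. So position 7.

7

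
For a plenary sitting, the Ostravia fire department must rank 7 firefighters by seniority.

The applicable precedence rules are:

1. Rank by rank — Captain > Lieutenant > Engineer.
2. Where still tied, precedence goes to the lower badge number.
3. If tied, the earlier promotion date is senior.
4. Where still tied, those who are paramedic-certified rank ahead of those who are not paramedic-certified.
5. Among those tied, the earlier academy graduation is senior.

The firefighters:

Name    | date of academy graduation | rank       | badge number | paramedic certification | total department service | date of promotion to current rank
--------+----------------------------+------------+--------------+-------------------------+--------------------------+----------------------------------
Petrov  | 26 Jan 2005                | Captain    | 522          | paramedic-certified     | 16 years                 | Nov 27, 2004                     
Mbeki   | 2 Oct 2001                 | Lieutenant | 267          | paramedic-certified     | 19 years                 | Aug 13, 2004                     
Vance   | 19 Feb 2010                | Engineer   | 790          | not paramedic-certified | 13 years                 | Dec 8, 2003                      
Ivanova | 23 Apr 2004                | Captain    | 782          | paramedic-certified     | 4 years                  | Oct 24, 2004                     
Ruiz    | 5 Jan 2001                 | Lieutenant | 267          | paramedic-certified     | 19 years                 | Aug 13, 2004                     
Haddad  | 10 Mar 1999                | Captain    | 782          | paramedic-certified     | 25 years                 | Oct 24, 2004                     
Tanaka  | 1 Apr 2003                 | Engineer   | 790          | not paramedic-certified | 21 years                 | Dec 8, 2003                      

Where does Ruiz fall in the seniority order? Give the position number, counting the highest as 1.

By rank: Petrov, Haddad and Ivanova (Captain); then Ruiz and Mbeki (Lieutenant); then Tanaka and Vance (Engineer).
Among Petrov, Haddad and Ivanova, by badge number (lower first): Petrov (522) before Haddad and Ivanova (782).
Haddad and Ivanova both have date of promotion to current rank Oct 24, 2004, so the next rule applies.
Haddad and Ivanova are each paramedic-certified, so the next rule applies.
Among Haddad and Ivanova, by date of academy graduation (earlier first): Haddad (10 Mar 1999) before Ivanova (23 Apr 2004).
Ruiz and Mbeki both have badge number 267, so the next rule applies.
Ruiz and Mbeki both have date of promotion to current rank Aug 13, 2004, so the next rule applies.
Ruiz and Mbeki are each paramedic-certified, so the next rule applies.
Among Ruiz and Mbeki, by date of academy graduation (earlier first): Ruiz (5 Jan 2001) before Mbeki (2 Oct 2001).
Tanaka and Vance both have badge number 790, so the next rule applies.
Tanaka and Vance both have date of promotion to current rank Dec 8, 2003, so the next rule applies.
Tanaka and Vance are each not paramedic-certified, so the next rule applies.
Among Tanaka and Vance, by date of academy graduation (earlier first): Tanaka (1 Apr 2003) before Vance (19 Feb 2010).
Order: Petrov, Haddad, Ivanova, Ruiz, Mbeki, Tanaka, Vance. So position 4.

4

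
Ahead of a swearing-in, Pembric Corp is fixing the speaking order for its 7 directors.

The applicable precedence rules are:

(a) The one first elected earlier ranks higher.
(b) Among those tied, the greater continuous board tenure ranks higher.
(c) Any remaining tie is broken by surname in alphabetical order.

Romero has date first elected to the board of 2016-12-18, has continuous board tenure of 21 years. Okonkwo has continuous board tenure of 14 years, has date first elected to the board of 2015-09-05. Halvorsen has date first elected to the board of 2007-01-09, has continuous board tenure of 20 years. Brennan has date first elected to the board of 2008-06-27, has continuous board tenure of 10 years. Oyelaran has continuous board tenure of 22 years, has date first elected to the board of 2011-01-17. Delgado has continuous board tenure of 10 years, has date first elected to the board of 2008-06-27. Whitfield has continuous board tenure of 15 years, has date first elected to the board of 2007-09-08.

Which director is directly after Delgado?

By date first elected to the board (earlier first): Halvorsen (2007-01-09); then Whitfield (2007-09-08); then Brennan and Delgado (both 2008-06-27); then Oyelaran (2011-01-17); then Okonkwo (2015-09-05); then Romero (2016-12-18).
Brennan and Delgado both have continuous board tenure 10 years, so the next rule applies.
Among Brennan and Delgado, alphabetically by surname: Brennan before Delgado.
Order: Halvorsen, Whitfield, Brennan, Delgado, Oyelaran, Okonkwo, Romero.

Oyelaran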